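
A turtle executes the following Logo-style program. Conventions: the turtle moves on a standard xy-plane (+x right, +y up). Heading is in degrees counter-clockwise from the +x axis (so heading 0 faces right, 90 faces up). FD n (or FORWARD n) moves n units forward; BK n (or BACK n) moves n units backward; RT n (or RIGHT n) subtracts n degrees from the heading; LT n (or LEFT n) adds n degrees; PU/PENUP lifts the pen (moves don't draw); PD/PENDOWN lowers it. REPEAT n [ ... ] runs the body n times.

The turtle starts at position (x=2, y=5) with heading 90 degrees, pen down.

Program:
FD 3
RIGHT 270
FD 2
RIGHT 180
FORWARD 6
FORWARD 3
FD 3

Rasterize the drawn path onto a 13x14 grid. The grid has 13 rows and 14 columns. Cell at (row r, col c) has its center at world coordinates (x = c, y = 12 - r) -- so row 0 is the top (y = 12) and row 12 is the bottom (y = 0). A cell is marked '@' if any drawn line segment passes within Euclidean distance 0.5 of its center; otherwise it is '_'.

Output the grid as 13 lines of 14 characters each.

Answer: ______________
______________
______________
______________
@@@@@@@@@@@@@_
__@___________
__@___________
__@___________
______________
______________
______________
______________
______________

Derivation:
Segment 0: (2,5) -> (2,8)
Segment 1: (2,8) -> (0,8)
Segment 2: (0,8) -> (6,8)
Segment 3: (6,8) -> (9,8)
Segment 4: (9,8) -> (12,8)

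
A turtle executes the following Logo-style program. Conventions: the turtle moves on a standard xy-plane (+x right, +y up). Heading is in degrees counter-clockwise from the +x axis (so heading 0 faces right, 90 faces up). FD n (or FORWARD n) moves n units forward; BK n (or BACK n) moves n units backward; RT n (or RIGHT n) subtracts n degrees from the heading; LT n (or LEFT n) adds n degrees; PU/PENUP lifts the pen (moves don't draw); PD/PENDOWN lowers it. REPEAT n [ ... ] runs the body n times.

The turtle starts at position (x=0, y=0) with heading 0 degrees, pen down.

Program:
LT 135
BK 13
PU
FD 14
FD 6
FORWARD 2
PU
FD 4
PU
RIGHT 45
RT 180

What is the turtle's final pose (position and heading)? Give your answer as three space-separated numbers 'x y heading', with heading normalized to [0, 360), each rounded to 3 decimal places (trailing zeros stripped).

Answer: -9.192 9.192 270

Derivation:
Executing turtle program step by step:
Start: pos=(0,0), heading=0, pen down
LT 135: heading 0 -> 135
BK 13: (0,0) -> (9.192,-9.192) [heading=135, draw]
PU: pen up
FD 14: (9.192,-9.192) -> (-0.707,0.707) [heading=135, move]
FD 6: (-0.707,0.707) -> (-4.95,4.95) [heading=135, move]
FD 2: (-4.95,4.95) -> (-6.364,6.364) [heading=135, move]
PU: pen up
FD 4: (-6.364,6.364) -> (-9.192,9.192) [heading=135, move]
PU: pen up
RT 45: heading 135 -> 90
RT 180: heading 90 -> 270
Final: pos=(-9.192,9.192), heading=270, 1 segment(s) drawn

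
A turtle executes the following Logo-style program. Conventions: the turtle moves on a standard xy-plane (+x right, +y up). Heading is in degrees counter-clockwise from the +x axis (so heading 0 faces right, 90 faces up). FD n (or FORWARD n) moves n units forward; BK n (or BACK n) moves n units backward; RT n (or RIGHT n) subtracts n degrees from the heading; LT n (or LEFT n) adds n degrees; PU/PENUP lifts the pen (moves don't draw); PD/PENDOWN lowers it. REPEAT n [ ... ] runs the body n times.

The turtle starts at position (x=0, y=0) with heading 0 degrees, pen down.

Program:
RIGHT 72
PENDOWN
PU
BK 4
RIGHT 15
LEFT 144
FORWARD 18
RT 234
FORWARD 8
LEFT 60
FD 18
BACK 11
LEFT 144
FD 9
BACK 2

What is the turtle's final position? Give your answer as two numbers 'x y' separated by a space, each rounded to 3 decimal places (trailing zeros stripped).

Answer: 3.638 15.422

Derivation:
Executing turtle program step by step:
Start: pos=(0,0), heading=0, pen down
RT 72: heading 0 -> 288
PD: pen down
PU: pen up
BK 4: (0,0) -> (-1.236,3.804) [heading=288, move]
RT 15: heading 288 -> 273
LT 144: heading 273 -> 57
FD 18: (-1.236,3.804) -> (8.567,18.9) [heading=57, move]
RT 234: heading 57 -> 183
FD 8: (8.567,18.9) -> (0.578,18.482) [heading=183, move]
LT 60: heading 183 -> 243
FD 18: (0.578,18.482) -> (-7.593,2.443) [heading=243, move]
BK 11: (-7.593,2.443) -> (-2.6,12.245) [heading=243, move]
LT 144: heading 243 -> 27
FD 9: (-2.6,12.245) -> (5.42,16.33) [heading=27, move]
BK 2: (5.42,16.33) -> (3.638,15.422) [heading=27, move]
Final: pos=(3.638,15.422), heading=27, 0 segment(s) drawn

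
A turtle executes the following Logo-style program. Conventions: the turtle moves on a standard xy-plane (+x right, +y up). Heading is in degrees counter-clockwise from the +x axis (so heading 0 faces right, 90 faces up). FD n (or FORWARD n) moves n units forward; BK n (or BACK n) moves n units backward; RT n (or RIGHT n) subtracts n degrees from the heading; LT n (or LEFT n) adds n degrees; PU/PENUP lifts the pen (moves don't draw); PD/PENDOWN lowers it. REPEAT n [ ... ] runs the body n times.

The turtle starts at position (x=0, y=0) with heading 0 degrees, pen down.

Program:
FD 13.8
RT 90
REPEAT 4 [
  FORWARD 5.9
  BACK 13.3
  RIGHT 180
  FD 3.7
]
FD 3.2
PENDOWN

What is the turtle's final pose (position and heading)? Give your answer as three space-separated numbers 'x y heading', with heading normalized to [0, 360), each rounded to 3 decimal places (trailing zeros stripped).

Answer: 13.8 -3.2 270

Derivation:
Executing turtle program step by step:
Start: pos=(0,0), heading=0, pen down
FD 13.8: (0,0) -> (13.8,0) [heading=0, draw]
RT 90: heading 0 -> 270
REPEAT 4 [
  -- iteration 1/4 --
  FD 5.9: (13.8,0) -> (13.8,-5.9) [heading=270, draw]
  BK 13.3: (13.8,-5.9) -> (13.8,7.4) [heading=270, draw]
  RT 180: heading 270 -> 90
  FD 3.7: (13.8,7.4) -> (13.8,11.1) [heading=90, draw]
  -- iteration 2/4 --
  FD 5.9: (13.8,11.1) -> (13.8,17) [heading=90, draw]
  BK 13.3: (13.8,17) -> (13.8,3.7) [heading=90, draw]
  RT 180: heading 90 -> 270
  FD 3.7: (13.8,3.7) -> (13.8,0) [heading=270, draw]
  -- iteration 3/4 --
  FD 5.9: (13.8,0) -> (13.8,-5.9) [heading=270, draw]
  BK 13.3: (13.8,-5.9) -> (13.8,7.4) [heading=270, draw]
  RT 180: heading 270 -> 90
  FD 3.7: (13.8,7.4) -> (13.8,11.1) [heading=90, draw]
  -- iteration 4/4 --
  FD 5.9: (13.8,11.1) -> (13.8,17) [heading=90, draw]
  BK 13.3: (13.8,17) -> (13.8,3.7) [heading=90, draw]
  RT 180: heading 90 -> 270
  FD 3.7: (13.8,3.7) -> (13.8,0) [heading=270, draw]
]
FD 3.2: (13.8,0) -> (13.8,-3.2) [heading=270, draw]
PD: pen down
Final: pos=(13.8,-3.2), heading=270, 14 segment(s) drawn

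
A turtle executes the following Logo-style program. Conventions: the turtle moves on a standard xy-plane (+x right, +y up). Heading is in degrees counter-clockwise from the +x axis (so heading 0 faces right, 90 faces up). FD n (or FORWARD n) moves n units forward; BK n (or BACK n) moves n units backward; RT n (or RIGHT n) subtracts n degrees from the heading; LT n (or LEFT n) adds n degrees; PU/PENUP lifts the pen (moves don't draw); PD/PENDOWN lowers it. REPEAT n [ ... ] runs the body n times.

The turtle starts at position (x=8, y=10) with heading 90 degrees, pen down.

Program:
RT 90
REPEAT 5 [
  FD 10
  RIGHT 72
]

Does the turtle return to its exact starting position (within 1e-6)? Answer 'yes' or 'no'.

Executing turtle program step by step:
Start: pos=(8,10), heading=90, pen down
RT 90: heading 90 -> 0
REPEAT 5 [
  -- iteration 1/5 --
  FD 10: (8,10) -> (18,10) [heading=0, draw]
  RT 72: heading 0 -> 288
  -- iteration 2/5 --
  FD 10: (18,10) -> (21.09,0.489) [heading=288, draw]
  RT 72: heading 288 -> 216
  -- iteration 3/5 --
  FD 10: (21.09,0.489) -> (13,-5.388) [heading=216, draw]
  RT 72: heading 216 -> 144
  -- iteration 4/5 --
  FD 10: (13,-5.388) -> (4.91,0.489) [heading=144, draw]
  RT 72: heading 144 -> 72
  -- iteration 5/5 --
  FD 10: (4.91,0.489) -> (8,10) [heading=72, draw]
  RT 72: heading 72 -> 0
]
Final: pos=(8,10), heading=0, 5 segment(s) drawn

Start position: (8, 10)
Final position: (8, 10)
Distance = 0; < 1e-6 -> CLOSED

Answer: yes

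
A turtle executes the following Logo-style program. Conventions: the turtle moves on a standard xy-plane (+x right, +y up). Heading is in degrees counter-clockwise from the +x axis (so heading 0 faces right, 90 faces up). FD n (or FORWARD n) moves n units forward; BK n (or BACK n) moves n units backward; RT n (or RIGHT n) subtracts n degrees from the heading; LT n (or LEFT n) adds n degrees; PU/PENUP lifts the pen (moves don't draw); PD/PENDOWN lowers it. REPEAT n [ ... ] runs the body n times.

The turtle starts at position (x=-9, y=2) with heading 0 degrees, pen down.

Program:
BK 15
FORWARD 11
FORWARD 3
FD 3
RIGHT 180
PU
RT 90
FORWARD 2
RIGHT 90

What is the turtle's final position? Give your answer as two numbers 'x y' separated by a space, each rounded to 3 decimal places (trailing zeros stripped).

Answer: -7 4

Derivation:
Executing turtle program step by step:
Start: pos=(-9,2), heading=0, pen down
BK 15: (-9,2) -> (-24,2) [heading=0, draw]
FD 11: (-24,2) -> (-13,2) [heading=0, draw]
FD 3: (-13,2) -> (-10,2) [heading=0, draw]
FD 3: (-10,2) -> (-7,2) [heading=0, draw]
RT 180: heading 0 -> 180
PU: pen up
RT 90: heading 180 -> 90
FD 2: (-7,2) -> (-7,4) [heading=90, move]
RT 90: heading 90 -> 0
Final: pos=(-7,4), heading=0, 4 segment(s) drawn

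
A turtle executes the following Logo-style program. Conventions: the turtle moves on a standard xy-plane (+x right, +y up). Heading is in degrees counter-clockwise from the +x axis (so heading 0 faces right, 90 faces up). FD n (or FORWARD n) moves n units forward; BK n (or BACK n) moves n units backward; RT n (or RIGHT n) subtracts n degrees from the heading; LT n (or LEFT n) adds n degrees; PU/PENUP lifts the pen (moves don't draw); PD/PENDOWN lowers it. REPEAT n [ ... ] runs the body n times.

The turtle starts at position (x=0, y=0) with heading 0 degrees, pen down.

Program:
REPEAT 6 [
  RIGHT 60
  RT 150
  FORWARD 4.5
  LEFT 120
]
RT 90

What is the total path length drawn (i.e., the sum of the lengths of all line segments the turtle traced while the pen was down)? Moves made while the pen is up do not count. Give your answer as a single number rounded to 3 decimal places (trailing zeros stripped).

Answer: 27

Derivation:
Executing turtle program step by step:
Start: pos=(0,0), heading=0, pen down
REPEAT 6 [
  -- iteration 1/6 --
  RT 60: heading 0 -> 300
  RT 150: heading 300 -> 150
  FD 4.5: (0,0) -> (-3.897,2.25) [heading=150, draw]
  LT 120: heading 150 -> 270
  -- iteration 2/6 --
  RT 60: heading 270 -> 210
  RT 150: heading 210 -> 60
  FD 4.5: (-3.897,2.25) -> (-1.647,6.147) [heading=60, draw]
  LT 120: heading 60 -> 180
  -- iteration 3/6 --
  RT 60: heading 180 -> 120
  RT 150: heading 120 -> 330
  FD 4.5: (-1.647,6.147) -> (2.25,3.897) [heading=330, draw]
  LT 120: heading 330 -> 90
  -- iteration 4/6 --
  RT 60: heading 90 -> 30
  RT 150: heading 30 -> 240
  FD 4.5: (2.25,3.897) -> (0,0) [heading=240, draw]
  LT 120: heading 240 -> 0
  -- iteration 5/6 --
  RT 60: heading 0 -> 300
  RT 150: heading 300 -> 150
  FD 4.5: (0,0) -> (-3.897,2.25) [heading=150, draw]
  LT 120: heading 150 -> 270
  -- iteration 6/6 --
  RT 60: heading 270 -> 210
  RT 150: heading 210 -> 60
  FD 4.5: (-3.897,2.25) -> (-1.647,6.147) [heading=60, draw]
  LT 120: heading 60 -> 180
]
RT 90: heading 180 -> 90
Final: pos=(-1.647,6.147), heading=90, 6 segment(s) drawn

Segment lengths:
  seg 1: (0,0) -> (-3.897,2.25), length = 4.5
  seg 2: (-3.897,2.25) -> (-1.647,6.147), length = 4.5
  seg 3: (-1.647,6.147) -> (2.25,3.897), length = 4.5
  seg 4: (2.25,3.897) -> (0,0), length = 4.5
  seg 5: (0,0) -> (-3.897,2.25), length = 4.5
  seg 6: (-3.897,2.25) -> (-1.647,6.147), length = 4.5
Total = 27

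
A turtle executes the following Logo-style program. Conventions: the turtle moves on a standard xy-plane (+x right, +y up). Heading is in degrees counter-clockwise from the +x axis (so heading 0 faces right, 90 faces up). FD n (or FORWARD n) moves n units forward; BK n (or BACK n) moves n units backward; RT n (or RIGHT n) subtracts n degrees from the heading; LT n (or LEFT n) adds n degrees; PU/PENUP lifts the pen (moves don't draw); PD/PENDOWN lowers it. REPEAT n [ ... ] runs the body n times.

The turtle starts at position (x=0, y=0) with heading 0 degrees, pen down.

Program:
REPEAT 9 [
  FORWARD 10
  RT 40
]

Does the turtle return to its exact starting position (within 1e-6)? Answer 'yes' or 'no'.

Executing turtle program step by step:
Start: pos=(0,0), heading=0, pen down
REPEAT 9 [
  -- iteration 1/9 --
  FD 10: (0,0) -> (10,0) [heading=0, draw]
  RT 40: heading 0 -> 320
  -- iteration 2/9 --
  FD 10: (10,0) -> (17.66,-6.428) [heading=320, draw]
  RT 40: heading 320 -> 280
  -- iteration 3/9 --
  FD 10: (17.66,-6.428) -> (19.397,-16.276) [heading=280, draw]
  RT 40: heading 280 -> 240
  -- iteration 4/9 --
  FD 10: (19.397,-16.276) -> (14.397,-24.936) [heading=240, draw]
  RT 40: heading 240 -> 200
  -- iteration 5/9 --
  FD 10: (14.397,-24.936) -> (5,-28.356) [heading=200, draw]
  RT 40: heading 200 -> 160
  -- iteration 6/9 --
  FD 10: (5,-28.356) -> (-4.397,-24.936) [heading=160, draw]
  RT 40: heading 160 -> 120
  -- iteration 7/9 --
  FD 10: (-4.397,-24.936) -> (-9.397,-16.276) [heading=120, draw]
  RT 40: heading 120 -> 80
  -- iteration 8/9 --
  FD 10: (-9.397,-16.276) -> (-7.66,-6.428) [heading=80, draw]
  RT 40: heading 80 -> 40
  -- iteration 9/9 --
  FD 10: (-7.66,-6.428) -> (0,0) [heading=40, draw]
  RT 40: heading 40 -> 0
]
Final: pos=(0,0), heading=0, 9 segment(s) drawn

Start position: (0, 0)
Final position: (0, 0)
Distance = 0; < 1e-6 -> CLOSED

Answer: yes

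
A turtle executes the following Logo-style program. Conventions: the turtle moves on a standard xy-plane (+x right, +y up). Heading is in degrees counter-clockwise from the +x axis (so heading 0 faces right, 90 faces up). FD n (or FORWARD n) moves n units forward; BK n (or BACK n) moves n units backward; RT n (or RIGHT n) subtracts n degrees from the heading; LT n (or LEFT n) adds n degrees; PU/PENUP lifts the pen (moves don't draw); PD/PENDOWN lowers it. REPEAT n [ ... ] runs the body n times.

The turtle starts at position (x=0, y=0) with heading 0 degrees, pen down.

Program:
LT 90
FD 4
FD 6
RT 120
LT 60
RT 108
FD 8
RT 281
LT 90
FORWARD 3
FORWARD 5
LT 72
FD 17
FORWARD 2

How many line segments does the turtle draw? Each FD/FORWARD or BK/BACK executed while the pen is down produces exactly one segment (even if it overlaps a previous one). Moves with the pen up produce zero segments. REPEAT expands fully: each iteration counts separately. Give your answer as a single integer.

Executing turtle program step by step:
Start: pos=(0,0), heading=0, pen down
LT 90: heading 0 -> 90
FD 4: (0,0) -> (0,4) [heading=90, draw]
FD 6: (0,4) -> (0,10) [heading=90, draw]
RT 120: heading 90 -> 330
LT 60: heading 330 -> 30
RT 108: heading 30 -> 282
FD 8: (0,10) -> (1.663,2.175) [heading=282, draw]
RT 281: heading 282 -> 1
LT 90: heading 1 -> 91
FD 3: (1.663,2.175) -> (1.611,5.174) [heading=91, draw]
FD 5: (1.611,5.174) -> (1.524,10.174) [heading=91, draw]
LT 72: heading 91 -> 163
FD 17: (1.524,10.174) -> (-14.734,15.144) [heading=163, draw]
FD 2: (-14.734,15.144) -> (-16.646,15.729) [heading=163, draw]
Final: pos=(-16.646,15.729), heading=163, 7 segment(s) drawn
Segments drawn: 7

Answer: 7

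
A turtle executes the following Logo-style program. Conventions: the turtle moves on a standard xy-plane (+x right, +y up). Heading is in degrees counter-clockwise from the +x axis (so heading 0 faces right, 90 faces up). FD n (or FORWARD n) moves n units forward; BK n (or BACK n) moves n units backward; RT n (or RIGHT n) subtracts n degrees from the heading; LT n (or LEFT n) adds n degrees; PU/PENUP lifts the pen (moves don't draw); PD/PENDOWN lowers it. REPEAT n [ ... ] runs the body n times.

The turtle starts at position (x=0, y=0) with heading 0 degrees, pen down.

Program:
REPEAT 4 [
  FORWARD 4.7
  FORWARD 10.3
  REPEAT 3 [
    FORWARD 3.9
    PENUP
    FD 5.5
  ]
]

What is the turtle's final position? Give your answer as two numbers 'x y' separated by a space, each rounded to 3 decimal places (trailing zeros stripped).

Executing turtle program step by step:
Start: pos=(0,0), heading=0, pen down
REPEAT 4 [
  -- iteration 1/4 --
  FD 4.7: (0,0) -> (4.7,0) [heading=0, draw]
  FD 10.3: (4.7,0) -> (15,0) [heading=0, draw]
  REPEAT 3 [
    -- iteration 1/3 --
    FD 3.9: (15,0) -> (18.9,0) [heading=0, draw]
    PU: pen up
    FD 5.5: (18.9,0) -> (24.4,0) [heading=0, move]
    -- iteration 2/3 --
    FD 3.9: (24.4,0) -> (28.3,0) [heading=0, move]
    PU: pen up
    FD 5.5: (28.3,0) -> (33.8,0) [heading=0, move]
    -- iteration 3/3 --
    FD 3.9: (33.8,0) -> (37.7,0) [heading=0, move]
    PU: pen up
    FD 5.5: (37.7,0) -> (43.2,0) [heading=0, move]
  ]
  -- iteration 2/4 --
  FD 4.7: (43.2,0) -> (47.9,0) [heading=0, move]
  FD 10.3: (47.9,0) -> (58.2,0) [heading=0, move]
  REPEAT 3 [
    -- iteration 1/3 --
    FD 3.9: (58.2,0) -> (62.1,0) [heading=0, move]
    PU: pen up
    FD 5.5: (62.1,0) -> (67.6,0) [heading=0, move]
    -- iteration 2/3 --
    FD 3.9: (67.6,0) -> (71.5,0) [heading=0, move]
    PU: pen up
    FD 5.5: (71.5,0) -> (77,0) [heading=0, move]
    -- iteration 3/3 --
    FD 3.9: (77,0) -> (80.9,0) [heading=0, move]
    PU: pen up
    FD 5.5: (80.9,0) -> (86.4,0) [heading=0, move]
  ]
  -- iteration 3/4 --
  FD 4.7: (86.4,0) -> (91.1,0) [heading=0, move]
  FD 10.3: (91.1,0) -> (101.4,0) [heading=0, move]
  REPEAT 3 [
    -- iteration 1/3 --
    FD 3.9: (101.4,0) -> (105.3,0) [heading=0, move]
    PU: pen up
    FD 5.5: (105.3,0) -> (110.8,0) [heading=0, move]
    -- iteration 2/3 --
    FD 3.9: (110.8,0) -> (114.7,0) [heading=0, move]
    PU: pen up
    FD 5.5: (114.7,0) -> (120.2,0) [heading=0, move]
    -- iteration 3/3 --
    FD 3.9: (120.2,0) -> (124.1,0) [heading=0, move]
    PU: pen up
    FD 5.5: (124.1,0) -> (129.6,0) [heading=0, move]
  ]
  -- iteration 4/4 --
  FD 4.7: (129.6,0) -> (134.3,0) [heading=0, move]
  FD 10.3: (134.3,0) -> (144.6,0) [heading=0, move]
  REPEAT 3 [
    -- iteration 1/3 --
    FD 3.9: (144.6,0) -> (148.5,0) [heading=0, move]
    PU: pen up
    FD 5.5: (148.5,0) -> (154,0) [heading=0, move]
    -- iteration 2/3 --
    FD 3.9: (154,0) -> (157.9,0) [heading=0, move]
    PU: pen up
    FD 5.5: (157.9,0) -> (163.4,0) [heading=0, move]
    -- iteration 3/3 --
    FD 3.9: (163.4,0) -> (167.3,0) [heading=0, move]
    PU: pen up
    FD 5.5: (167.3,0) -> (172.8,0) [heading=0, move]
  ]
]
Final: pos=(172.8,0), heading=0, 3 segment(s) drawn

Answer: 172.8 0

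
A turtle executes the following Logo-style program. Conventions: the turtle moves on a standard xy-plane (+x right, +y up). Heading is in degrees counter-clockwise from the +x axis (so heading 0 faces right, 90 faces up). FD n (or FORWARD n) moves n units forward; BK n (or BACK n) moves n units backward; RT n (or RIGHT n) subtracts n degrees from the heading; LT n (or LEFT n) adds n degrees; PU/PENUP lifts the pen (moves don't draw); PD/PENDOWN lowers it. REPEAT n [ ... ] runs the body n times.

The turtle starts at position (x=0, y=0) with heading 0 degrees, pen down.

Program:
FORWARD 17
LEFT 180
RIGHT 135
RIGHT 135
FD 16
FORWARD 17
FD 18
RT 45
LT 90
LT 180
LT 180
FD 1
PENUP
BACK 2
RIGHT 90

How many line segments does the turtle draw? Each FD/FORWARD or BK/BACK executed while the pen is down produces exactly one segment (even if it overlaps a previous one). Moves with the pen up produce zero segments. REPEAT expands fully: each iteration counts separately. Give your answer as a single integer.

Executing turtle program step by step:
Start: pos=(0,0), heading=0, pen down
FD 17: (0,0) -> (17,0) [heading=0, draw]
LT 180: heading 0 -> 180
RT 135: heading 180 -> 45
RT 135: heading 45 -> 270
FD 16: (17,0) -> (17,-16) [heading=270, draw]
FD 17: (17,-16) -> (17,-33) [heading=270, draw]
FD 18: (17,-33) -> (17,-51) [heading=270, draw]
RT 45: heading 270 -> 225
LT 90: heading 225 -> 315
LT 180: heading 315 -> 135
LT 180: heading 135 -> 315
FD 1: (17,-51) -> (17.707,-51.707) [heading=315, draw]
PU: pen up
BK 2: (17.707,-51.707) -> (16.293,-50.293) [heading=315, move]
RT 90: heading 315 -> 225
Final: pos=(16.293,-50.293), heading=225, 5 segment(s) drawn
Segments drawn: 5

Answer: 5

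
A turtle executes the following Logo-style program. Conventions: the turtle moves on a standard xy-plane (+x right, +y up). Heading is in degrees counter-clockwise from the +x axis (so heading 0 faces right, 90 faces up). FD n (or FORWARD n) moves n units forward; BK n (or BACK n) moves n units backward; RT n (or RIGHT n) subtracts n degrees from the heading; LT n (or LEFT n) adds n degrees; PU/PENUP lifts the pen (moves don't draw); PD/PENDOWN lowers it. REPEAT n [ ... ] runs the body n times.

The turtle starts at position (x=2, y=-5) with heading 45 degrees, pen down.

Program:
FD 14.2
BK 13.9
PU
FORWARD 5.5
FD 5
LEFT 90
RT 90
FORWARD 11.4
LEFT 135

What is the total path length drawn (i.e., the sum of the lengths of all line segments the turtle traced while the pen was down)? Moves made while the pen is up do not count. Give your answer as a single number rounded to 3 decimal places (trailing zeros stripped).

Executing turtle program step by step:
Start: pos=(2,-5), heading=45, pen down
FD 14.2: (2,-5) -> (12.041,5.041) [heading=45, draw]
BK 13.9: (12.041,5.041) -> (2.212,-4.788) [heading=45, draw]
PU: pen up
FD 5.5: (2.212,-4.788) -> (6.101,-0.899) [heading=45, move]
FD 5: (6.101,-0.899) -> (9.637,2.637) [heading=45, move]
LT 90: heading 45 -> 135
RT 90: heading 135 -> 45
FD 11.4: (9.637,2.637) -> (17.698,10.698) [heading=45, move]
LT 135: heading 45 -> 180
Final: pos=(17.698,10.698), heading=180, 2 segment(s) drawn

Segment lengths:
  seg 1: (2,-5) -> (12.041,5.041), length = 14.2
  seg 2: (12.041,5.041) -> (2.212,-4.788), length = 13.9
Total = 28.1

Answer: 28.1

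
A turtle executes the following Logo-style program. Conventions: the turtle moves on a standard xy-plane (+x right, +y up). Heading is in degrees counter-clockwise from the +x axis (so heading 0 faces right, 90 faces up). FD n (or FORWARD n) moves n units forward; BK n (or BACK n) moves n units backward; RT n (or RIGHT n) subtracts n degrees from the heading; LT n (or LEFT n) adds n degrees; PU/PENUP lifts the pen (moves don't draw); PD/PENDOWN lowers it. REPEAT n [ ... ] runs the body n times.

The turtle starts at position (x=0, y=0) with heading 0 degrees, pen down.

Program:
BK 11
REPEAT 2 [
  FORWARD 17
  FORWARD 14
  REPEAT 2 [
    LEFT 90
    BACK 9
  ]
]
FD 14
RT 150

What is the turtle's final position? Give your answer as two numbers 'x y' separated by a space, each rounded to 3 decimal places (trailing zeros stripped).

Executing turtle program step by step:
Start: pos=(0,0), heading=0, pen down
BK 11: (0,0) -> (-11,0) [heading=0, draw]
REPEAT 2 [
  -- iteration 1/2 --
  FD 17: (-11,0) -> (6,0) [heading=0, draw]
  FD 14: (6,0) -> (20,0) [heading=0, draw]
  REPEAT 2 [
    -- iteration 1/2 --
    LT 90: heading 0 -> 90
    BK 9: (20,0) -> (20,-9) [heading=90, draw]
    -- iteration 2/2 --
    LT 90: heading 90 -> 180
    BK 9: (20,-9) -> (29,-9) [heading=180, draw]
  ]
  -- iteration 2/2 --
  FD 17: (29,-9) -> (12,-9) [heading=180, draw]
  FD 14: (12,-9) -> (-2,-9) [heading=180, draw]
  REPEAT 2 [
    -- iteration 1/2 --
    LT 90: heading 180 -> 270
    BK 9: (-2,-9) -> (-2,0) [heading=270, draw]
    -- iteration 2/2 --
    LT 90: heading 270 -> 0
    BK 9: (-2,0) -> (-11,0) [heading=0, draw]
  ]
]
FD 14: (-11,0) -> (3,0) [heading=0, draw]
RT 150: heading 0 -> 210
Final: pos=(3,0), heading=210, 10 segment(s) drawn

Answer: 3 0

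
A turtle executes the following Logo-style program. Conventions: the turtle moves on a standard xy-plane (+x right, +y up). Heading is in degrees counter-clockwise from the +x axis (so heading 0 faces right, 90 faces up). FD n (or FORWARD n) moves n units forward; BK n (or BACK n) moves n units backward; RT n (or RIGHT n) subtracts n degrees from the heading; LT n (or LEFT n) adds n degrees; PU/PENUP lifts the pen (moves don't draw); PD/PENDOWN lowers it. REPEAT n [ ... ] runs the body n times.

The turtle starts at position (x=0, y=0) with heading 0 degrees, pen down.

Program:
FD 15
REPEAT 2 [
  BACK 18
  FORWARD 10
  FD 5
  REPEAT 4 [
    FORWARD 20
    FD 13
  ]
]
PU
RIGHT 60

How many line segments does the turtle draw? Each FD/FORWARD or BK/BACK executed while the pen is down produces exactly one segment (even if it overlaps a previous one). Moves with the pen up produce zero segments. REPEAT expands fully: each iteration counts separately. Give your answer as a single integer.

Executing turtle program step by step:
Start: pos=(0,0), heading=0, pen down
FD 15: (0,0) -> (15,0) [heading=0, draw]
REPEAT 2 [
  -- iteration 1/2 --
  BK 18: (15,0) -> (-3,0) [heading=0, draw]
  FD 10: (-3,0) -> (7,0) [heading=0, draw]
  FD 5: (7,0) -> (12,0) [heading=0, draw]
  REPEAT 4 [
    -- iteration 1/4 --
    FD 20: (12,0) -> (32,0) [heading=0, draw]
    FD 13: (32,0) -> (45,0) [heading=0, draw]
    -- iteration 2/4 --
    FD 20: (45,0) -> (65,0) [heading=0, draw]
    FD 13: (65,0) -> (78,0) [heading=0, draw]
    -- iteration 3/4 --
    FD 20: (78,0) -> (98,0) [heading=0, draw]
    FD 13: (98,0) -> (111,0) [heading=0, draw]
    -- iteration 4/4 --
    FD 20: (111,0) -> (131,0) [heading=0, draw]
    FD 13: (131,0) -> (144,0) [heading=0, draw]
  ]
  -- iteration 2/2 --
  BK 18: (144,0) -> (126,0) [heading=0, draw]
  FD 10: (126,0) -> (136,0) [heading=0, draw]
  FD 5: (136,0) -> (141,0) [heading=0, draw]
  REPEAT 4 [
    -- iteration 1/4 --
    FD 20: (141,0) -> (161,0) [heading=0, draw]
    FD 13: (161,0) -> (174,0) [heading=0, draw]
    -- iteration 2/4 --
    FD 20: (174,0) -> (194,0) [heading=0, draw]
    FD 13: (194,0) -> (207,0) [heading=0, draw]
    -- iteration 3/4 --
    FD 20: (207,0) -> (227,0) [heading=0, draw]
    FD 13: (227,0) -> (240,0) [heading=0, draw]
    -- iteration 4/4 --
    FD 20: (240,0) -> (260,0) [heading=0, draw]
    FD 13: (260,0) -> (273,0) [heading=0, draw]
  ]
]
PU: pen up
RT 60: heading 0 -> 300
Final: pos=(273,0), heading=300, 23 segment(s) drawn
Segments drawn: 23

Answer: 23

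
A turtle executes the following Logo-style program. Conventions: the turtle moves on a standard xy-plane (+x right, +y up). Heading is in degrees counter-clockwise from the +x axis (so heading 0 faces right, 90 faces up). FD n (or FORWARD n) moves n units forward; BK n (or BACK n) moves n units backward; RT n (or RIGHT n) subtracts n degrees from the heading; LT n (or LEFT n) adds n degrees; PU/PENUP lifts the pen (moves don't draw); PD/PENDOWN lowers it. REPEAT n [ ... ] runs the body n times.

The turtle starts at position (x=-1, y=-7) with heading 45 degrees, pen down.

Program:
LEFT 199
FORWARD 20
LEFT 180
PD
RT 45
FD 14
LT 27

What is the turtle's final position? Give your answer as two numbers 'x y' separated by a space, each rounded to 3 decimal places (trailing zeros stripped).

Answer: 3.47 -20.418

Derivation:
Executing turtle program step by step:
Start: pos=(-1,-7), heading=45, pen down
LT 199: heading 45 -> 244
FD 20: (-1,-7) -> (-9.767,-24.976) [heading=244, draw]
LT 180: heading 244 -> 64
PD: pen down
RT 45: heading 64 -> 19
FD 14: (-9.767,-24.976) -> (3.47,-20.418) [heading=19, draw]
LT 27: heading 19 -> 46
Final: pos=(3.47,-20.418), heading=46, 2 segment(s) drawn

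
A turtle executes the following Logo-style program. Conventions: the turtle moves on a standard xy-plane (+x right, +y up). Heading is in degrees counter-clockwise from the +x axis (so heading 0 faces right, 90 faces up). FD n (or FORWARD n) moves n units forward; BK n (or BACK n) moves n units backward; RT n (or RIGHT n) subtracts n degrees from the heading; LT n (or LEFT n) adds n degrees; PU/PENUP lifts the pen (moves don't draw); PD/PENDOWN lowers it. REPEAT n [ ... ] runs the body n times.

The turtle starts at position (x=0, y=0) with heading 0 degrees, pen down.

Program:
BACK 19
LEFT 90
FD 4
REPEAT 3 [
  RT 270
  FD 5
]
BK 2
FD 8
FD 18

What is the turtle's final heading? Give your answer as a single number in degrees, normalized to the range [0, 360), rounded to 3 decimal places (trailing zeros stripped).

Executing turtle program step by step:
Start: pos=(0,0), heading=0, pen down
BK 19: (0,0) -> (-19,0) [heading=0, draw]
LT 90: heading 0 -> 90
FD 4: (-19,0) -> (-19,4) [heading=90, draw]
REPEAT 3 [
  -- iteration 1/3 --
  RT 270: heading 90 -> 180
  FD 5: (-19,4) -> (-24,4) [heading=180, draw]
  -- iteration 2/3 --
  RT 270: heading 180 -> 270
  FD 5: (-24,4) -> (-24,-1) [heading=270, draw]
  -- iteration 3/3 --
  RT 270: heading 270 -> 0
  FD 5: (-24,-1) -> (-19,-1) [heading=0, draw]
]
BK 2: (-19,-1) -> (-21,-1) [heading=0, draw]
FD 8: (-21,-1) -> (-13,-1) [heading=0, draw]
FD 18: (-13,-1) -> (5,-1) [heading=0, draw]
Final: pos=(5,-1), heading=0, 8 segment(s) drawn

Answer: 0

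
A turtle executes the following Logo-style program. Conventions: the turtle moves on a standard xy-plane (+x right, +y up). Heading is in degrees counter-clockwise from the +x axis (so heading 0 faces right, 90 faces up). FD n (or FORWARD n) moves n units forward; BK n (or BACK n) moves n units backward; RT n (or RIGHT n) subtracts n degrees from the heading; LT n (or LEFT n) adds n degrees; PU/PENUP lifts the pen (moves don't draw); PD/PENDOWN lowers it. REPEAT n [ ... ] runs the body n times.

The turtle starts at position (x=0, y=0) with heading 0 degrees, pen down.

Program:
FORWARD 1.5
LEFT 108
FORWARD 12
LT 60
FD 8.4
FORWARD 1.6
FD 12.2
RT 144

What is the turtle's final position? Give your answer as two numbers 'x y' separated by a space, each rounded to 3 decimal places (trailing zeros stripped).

Executing turtle program step by step:
Start: pos=(0,0), heading=0, pen down
FD 1.5: (0,0) -> (1.5,0) [heading=0, draw]
LT 108: heading 0 -> 108
FD 12: (1.5,0) -> (-2.208,11.413) [heading=108, draw]
LT 60: heading 108 -> 168
FD 8.4: (-2.208,11.413) -> (-10.425,13.159) [heading=168, draw]
FD 1.6: (-10.425,13.159) -> (-11.99,13.492) [heading=168, draw]
FD 12.2: (-11.99,13.492) -> (-23.923,16.028) [heading=168, draw]
RT 144: heading 168 -> 24
Final: pos=(-23.923,16.028), heading=24, 5 segment(s) drawn

Answer: -23.923 16.028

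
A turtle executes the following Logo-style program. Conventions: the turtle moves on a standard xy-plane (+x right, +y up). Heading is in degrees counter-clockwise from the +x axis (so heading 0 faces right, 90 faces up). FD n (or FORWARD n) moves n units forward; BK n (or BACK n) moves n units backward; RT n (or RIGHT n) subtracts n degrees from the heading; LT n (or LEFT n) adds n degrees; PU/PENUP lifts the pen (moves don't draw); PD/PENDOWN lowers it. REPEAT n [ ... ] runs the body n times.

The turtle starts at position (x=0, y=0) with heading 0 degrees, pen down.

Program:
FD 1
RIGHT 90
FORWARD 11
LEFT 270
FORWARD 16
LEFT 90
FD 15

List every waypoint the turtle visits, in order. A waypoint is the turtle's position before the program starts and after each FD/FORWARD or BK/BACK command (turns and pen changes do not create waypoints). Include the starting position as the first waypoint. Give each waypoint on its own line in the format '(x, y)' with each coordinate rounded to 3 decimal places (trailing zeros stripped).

Executing turtle program step by step:
Start: pos=(0,0), heading=0, pen down
FD 1: (0,0) -> (1,0) [heading=0, draw]
RT 90: heading 0 -> 270
FD 11: (1,0) -> (1,-11) [heading=270, draw]
LT 270: heading 270 -> 180
FD 16: (1,-11) -> (-15,-11) [heading=180, draw]
LT 90: heading 180 -> 270
FD 15: (-15,-11) -> (-15,-26) [heading=270, draw]
Final: pos=(-15,-26), heading=270, 4 segment(s) drawn
Waypoints (5 total):
(0, 0)
(1, 0)
(1, -11)
(-15, -11)
(-15, -26)

Answer: (0, 0)
(1, 0)
(1, -11)
(-15, -11)
(-15, -26)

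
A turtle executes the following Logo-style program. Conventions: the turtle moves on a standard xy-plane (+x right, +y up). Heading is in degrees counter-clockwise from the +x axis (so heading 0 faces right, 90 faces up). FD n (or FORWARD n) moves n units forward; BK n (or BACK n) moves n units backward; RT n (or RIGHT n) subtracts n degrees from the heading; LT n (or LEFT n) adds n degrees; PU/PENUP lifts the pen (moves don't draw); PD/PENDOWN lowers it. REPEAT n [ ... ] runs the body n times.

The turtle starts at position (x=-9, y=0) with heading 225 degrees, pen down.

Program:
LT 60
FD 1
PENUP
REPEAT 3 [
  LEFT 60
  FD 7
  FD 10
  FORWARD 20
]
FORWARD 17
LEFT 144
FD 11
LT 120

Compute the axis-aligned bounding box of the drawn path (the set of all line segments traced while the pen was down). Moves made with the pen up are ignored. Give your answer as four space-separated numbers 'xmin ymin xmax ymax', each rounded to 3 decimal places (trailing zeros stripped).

Executing turtle program step by step:
Start: pos=(-9,0), heading=225, pen down
LT 60: heading 225 -> 285
FD 1: (-9,0) -> (-8.741,-0.966) [heading=285, draw]
PU: pen up
REPEAT 3 [
  -- iteration 1/3 --
  LT 60: heading 285 -> 345
  FD 7: (-8.741,-0.966) -> (-1.98,-2.778) [heading=345, move]
  FD 10: (-1.98,-2.778) -> (7.68,-5.366) [heading=345, move]
  FD 20: (7.68,-5.366) -> (26.998,-10.542) [heading=345, move]
  -- iteration 2/3 --
  LT 60: heading 345 -> 45
  FD 7: (26.998,-10.542) -> (31.948,-5.592) [heading=45, move]
  FD 10: (31.948,-5.592) -> (39.019,1.479) [heading=45, move]
  FD 20: (39.019,1.479) -> (53.161,15.621) [heading=45, move]
  -- iteration 3/3 --
  LT 60: heading 45 -> 105
  FD 7: (53.161,15.621) -> (51.349,22.382) [heading=105, move]
  FD 10: (51.349,22.382) -> (48.761,32.041) [heading=105, move]
  FD 20: (48.761,32.041) -> (43.585,51.36) [heading=105, move]
]
FD 17: (43.585,51.36) -> (39.185,67.781) [heading=105, move]
LT 144: heading 105 -> 249
FD 11: (39.185,67.781) -> (35.243,57.511) [heading=249, move]
LT 120: heading 249 -> 9
Final: pos=(35.243,57.511), heading=9, 1 segment(s) drawn

Segment endpoints: x in {-9, -8.741}, y in {-0.966, 0}
xmin=-9, ymin=-0.966, xmax=-8.741, ymax=0

Answer: -9 -0.966 -8.741 0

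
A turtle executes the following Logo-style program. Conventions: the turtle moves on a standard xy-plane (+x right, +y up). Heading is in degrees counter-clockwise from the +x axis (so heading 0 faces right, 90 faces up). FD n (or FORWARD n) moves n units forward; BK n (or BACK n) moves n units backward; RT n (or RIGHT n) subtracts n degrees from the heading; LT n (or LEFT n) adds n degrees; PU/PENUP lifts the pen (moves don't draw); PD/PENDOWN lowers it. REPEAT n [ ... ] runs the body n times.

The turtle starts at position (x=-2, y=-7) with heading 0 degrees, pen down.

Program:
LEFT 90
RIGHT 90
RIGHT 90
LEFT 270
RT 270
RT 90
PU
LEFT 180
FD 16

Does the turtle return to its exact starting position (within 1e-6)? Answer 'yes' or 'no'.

Answer: no

Derivation:
Executing turtle program step by step:
Start: pos=(-2,-7), heading=0, pen down
LT 90: heading 0 -> 90
RT 90: heading 90 -> 0
RT 90: heading 0 -> 270
LT 270: heading 270 -> 180
RT 270: heading 180 -> 270
RT 90: heading 270 -> 180
PU: pen up
LT 180: heading 180 -> 0
FD 16: (-2,-7) -> (14,-7) [heading=0, move]
Final: pos=(14,-7), heading=0, 0 segment(s) drawn

Start position: (-2, -7)
Final position: (14, -7)
Distance = 16; >= 1e-6 -> NOT closed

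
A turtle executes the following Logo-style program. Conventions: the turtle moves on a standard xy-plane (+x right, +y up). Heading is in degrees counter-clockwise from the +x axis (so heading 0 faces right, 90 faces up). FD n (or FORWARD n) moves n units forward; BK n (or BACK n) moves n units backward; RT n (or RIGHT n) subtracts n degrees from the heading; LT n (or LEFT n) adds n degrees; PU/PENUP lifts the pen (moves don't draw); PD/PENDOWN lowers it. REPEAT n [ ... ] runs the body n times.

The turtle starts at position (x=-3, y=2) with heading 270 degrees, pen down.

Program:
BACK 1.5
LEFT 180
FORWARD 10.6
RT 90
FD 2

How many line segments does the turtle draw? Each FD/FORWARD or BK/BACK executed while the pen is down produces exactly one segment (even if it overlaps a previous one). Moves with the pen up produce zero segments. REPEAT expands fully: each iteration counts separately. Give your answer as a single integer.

Executing turtle program step by step:
Start: pos=(-3,2), heading=270, pen down
BK 1.5: (-3,2) -> (-3,3.5) [heading=270, draw]
LT 180: heading 270 -> 90
FD 10.6: (-3,3.5) -> (-3,14.1) [heading=90, draw]
RT 90: heading 90 -> 0
FD 2: (-3,14.1) -> (-1,14.1) [heading=0, draw]
Final: pos=(-1,14.1), heading=0, 3 segment(s) drawn
Segments drawn: 3

Answer: 3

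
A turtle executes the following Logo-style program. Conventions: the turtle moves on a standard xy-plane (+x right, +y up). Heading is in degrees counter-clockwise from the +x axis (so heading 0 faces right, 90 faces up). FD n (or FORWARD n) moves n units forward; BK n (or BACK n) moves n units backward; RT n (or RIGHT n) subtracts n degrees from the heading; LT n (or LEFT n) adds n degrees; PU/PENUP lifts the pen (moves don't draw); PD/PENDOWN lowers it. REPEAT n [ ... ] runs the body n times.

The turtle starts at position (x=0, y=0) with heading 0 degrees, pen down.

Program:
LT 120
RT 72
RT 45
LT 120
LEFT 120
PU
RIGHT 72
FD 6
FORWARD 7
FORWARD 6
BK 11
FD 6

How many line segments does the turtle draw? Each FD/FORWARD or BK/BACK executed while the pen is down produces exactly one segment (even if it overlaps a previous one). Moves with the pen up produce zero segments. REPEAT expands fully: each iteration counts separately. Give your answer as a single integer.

Executing turtle program step by step:
Start: pos=(0,0), heading=0, pen down
LT 120: heading 0 -> 120
RT 72: heading 120 -> 48
RT 45: heading 48 -> 3
LT 120: heading 3 -> 123
LT 120: heading 123 -> 243
PU: pen up
RT 72: heading 243 -> 171
FD 6: (0,0) -> (-5.926,0.939) [heading=171, move]
FD 7: (-5.926,0.939) -> (-12.84,2.034) [heading=171, move]
FD 6: (-12.84,2.034) -> (-18.766,2.972) [heading=171, move]
BK 11: (-18.766,2.972) -> (-7.902,1.251) [heading=171, move]
FD 6: (-7.902,1.251) -> (-13.828,2.19) [heading=171, move]
Final: pos=(-13.828,2.19), heading=171, 0 segment(s) drawn
Segments drawn: 0

Answer: 0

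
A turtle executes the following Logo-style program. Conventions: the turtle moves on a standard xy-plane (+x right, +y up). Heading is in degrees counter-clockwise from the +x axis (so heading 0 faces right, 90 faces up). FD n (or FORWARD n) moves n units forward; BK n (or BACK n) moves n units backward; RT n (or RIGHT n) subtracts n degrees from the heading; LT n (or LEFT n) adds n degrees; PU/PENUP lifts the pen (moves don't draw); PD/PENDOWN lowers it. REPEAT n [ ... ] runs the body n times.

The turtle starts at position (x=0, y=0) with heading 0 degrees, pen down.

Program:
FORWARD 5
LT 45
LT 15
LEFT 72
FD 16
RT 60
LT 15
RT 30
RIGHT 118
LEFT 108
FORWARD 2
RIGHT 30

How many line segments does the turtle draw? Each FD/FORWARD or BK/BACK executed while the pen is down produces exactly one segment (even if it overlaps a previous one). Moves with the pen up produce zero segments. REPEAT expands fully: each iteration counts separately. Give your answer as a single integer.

Answer: 3

Derivation:
Executing turtle program step by step:
Start: pos=(0,0), heading=0, pen down
FD 5: (0,0) -> (5,0) [heading=0, draw]
LT 45: heading 0 -> 45
LT 15: heading 45 -> 60
LT 72: heading 60 -> 132
FD 16: (5,0) -> (-5.706,11.89) [heading=132, draw]
RT 60: heading 132 -> 72
LT 15: heading 72 -> 87
RT 30: heading 87 -> 57
RT 118: heading 57 -> 299
LT 108: heading 299 -> 47
FD 2: (-5.706,11.89) -> (-4.342,13.353) [heading=47, draw]
RT 30: heading 47 -> 17
Final: pos=(-4.342,13.353), heading=17, 3 segment(s) drawn
Segments drawn: 3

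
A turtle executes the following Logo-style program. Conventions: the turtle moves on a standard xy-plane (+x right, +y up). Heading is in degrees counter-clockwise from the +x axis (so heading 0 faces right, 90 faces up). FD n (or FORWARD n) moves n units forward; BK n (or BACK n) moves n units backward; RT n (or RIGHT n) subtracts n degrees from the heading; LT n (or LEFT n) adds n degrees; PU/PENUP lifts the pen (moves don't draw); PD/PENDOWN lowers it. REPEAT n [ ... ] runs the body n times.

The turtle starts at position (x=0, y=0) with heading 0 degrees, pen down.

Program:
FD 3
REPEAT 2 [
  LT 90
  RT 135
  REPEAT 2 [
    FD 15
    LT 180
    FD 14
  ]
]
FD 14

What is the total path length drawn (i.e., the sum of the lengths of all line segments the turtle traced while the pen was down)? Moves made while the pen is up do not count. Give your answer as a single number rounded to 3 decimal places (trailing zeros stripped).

Executing turtle program step by step:
Start: pos=(0,0), heading=0, pen down
FD 3: (0,0) -> (3,0) [heading=0, draw]
REPEAT 2 [
  -- iteration 1/2 --
  LT 90: heading 0 -> 90
  RT 135: heading 90 -> 315
  REPEAT 2 [
    -- iteration 1/2 --
    FD 15: (3,0) -> (13.607,-10.607) [heading=315, draw]
    LT 180: heading 315 -> 135
    FD 14: (13.607,-10.607) -> (3.707,-0.707) [heading=135, draw]
    -- iteration 2/2 --
    FD 15: (3.707,-0.707) -> (-6.899,9.899) [heading=135, draw]
    LT 180: heading 135 -> 315
    FD 14: (-6.899,9.899) -> (3,0) [heading=315, draw]
  ]
  -- iteration 2/2 --
  LT 90: heading 315 -> 45
  RT 135: heading 45 -> 270
  REPEAT 2 [
    -- iteration 1/2 --
    FD 15: (3,0) -> (3,-15) [heading=270, draw]
    LT 180: heading 270 -> 90
    FD 14: (3,-15) -> (3,-1) [heading=90, draw]
    -- iteration 2/2 --
    FD 15: (3,-1) -> (3,14) [heading=90, draw]
    LT 180: heading 90 -> 270
    FD 14: (3,14) -> (3,0) [heading=270, draw]
  ]
]
FD 14: (3,0) -> (3,-14) [heading=270, draw]
Final: pos=(3,-14), heading=270, 10 segment(s) drawn

Segment lengths:
  seg 1: (0,0) -> (3,0), length = 3
  seg 2: (3,0) -> (13.607,-10.607), length = 15
  seg 3: (13.607,-10.607) -> (3.707,-0.707), length = 14
  seg 4: (3.707,-0.707) -> (-6.899,9.899), length = 15
  seg 5: (-6.899,9.899) -> (3,0), length = 14
  seg 6: (3,0) -> (3,-15), length = 15
  seg 7: (3,-15) -> (3,-1), length = 14
  seg 8: (3,-1) -> (3,14), length = 15
  seg 9: (3,14) -> (3,0), length = 14
  seg 10: (3,0) -> (3,-14), length = 14
Total = 133

Answer: 133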